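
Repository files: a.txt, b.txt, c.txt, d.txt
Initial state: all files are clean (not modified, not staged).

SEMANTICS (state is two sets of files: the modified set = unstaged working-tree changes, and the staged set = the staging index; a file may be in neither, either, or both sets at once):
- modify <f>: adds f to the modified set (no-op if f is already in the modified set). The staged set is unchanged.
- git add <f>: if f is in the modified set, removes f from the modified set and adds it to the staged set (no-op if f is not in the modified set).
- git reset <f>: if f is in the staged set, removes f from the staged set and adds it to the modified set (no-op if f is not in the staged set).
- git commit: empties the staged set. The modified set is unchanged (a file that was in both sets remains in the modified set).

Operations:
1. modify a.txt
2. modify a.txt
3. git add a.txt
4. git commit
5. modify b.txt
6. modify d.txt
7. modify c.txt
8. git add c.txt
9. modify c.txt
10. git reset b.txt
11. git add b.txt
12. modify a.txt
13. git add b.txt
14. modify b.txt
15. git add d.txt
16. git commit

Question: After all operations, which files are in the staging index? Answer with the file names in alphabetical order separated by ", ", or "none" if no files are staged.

Answer: none

Derivation:
After op 1 (modify a.txt): modified={a.txt} staged={none}
After op 2 (modify a.txt): modified={a.txt} staged={none}
After op 3 (git add a.txt): modified={none} staged={a.txt}
After op 4 (git commit): modified={none} staged={none}
After op 5 (modify b.txt): modified={b.txt} staged={none}
After op 6 (modify d.txt): modified={b.txt, d.txt} staged={none}
After op 7 (modify c.txt): modified={b.txt, c.txt, d.txt} staged={none}
After op 8 (git add c.txt): modified={b.txt, d.txt} staged={c.txt}
After op 9 (modify c.txt): modified={b.txt, c.txt, d.txt} staged={c.txt}
After op 10 (git reset b.txt): modified={b.txt, c.txt, d.txt} staged={c.txt}
After op 11 (git add b.txt): modified={c.txt, d.txt} staged={b.txt, c.txt}
After op 12 (modify a.txt): modified={a.txt, c.txt, d.txt} staged={b.txt, c.txt}
After op 13 (git add b.txt): modified={a.txt, c.txt, d.txt} staged={b.txt, c.txt}
After op 14 (modify b.txt): modified={a.txt, b.txt, c.txt, d.txt} staged={b.txt, c.txt}
After op 15 (git add d.txt): modified={a.txt, b.txt, c.txt} staged={b.txt, c.txt, d.txt}
After op 16 (git commit): modified={a.txt, b.txt, c.txt} staged={none}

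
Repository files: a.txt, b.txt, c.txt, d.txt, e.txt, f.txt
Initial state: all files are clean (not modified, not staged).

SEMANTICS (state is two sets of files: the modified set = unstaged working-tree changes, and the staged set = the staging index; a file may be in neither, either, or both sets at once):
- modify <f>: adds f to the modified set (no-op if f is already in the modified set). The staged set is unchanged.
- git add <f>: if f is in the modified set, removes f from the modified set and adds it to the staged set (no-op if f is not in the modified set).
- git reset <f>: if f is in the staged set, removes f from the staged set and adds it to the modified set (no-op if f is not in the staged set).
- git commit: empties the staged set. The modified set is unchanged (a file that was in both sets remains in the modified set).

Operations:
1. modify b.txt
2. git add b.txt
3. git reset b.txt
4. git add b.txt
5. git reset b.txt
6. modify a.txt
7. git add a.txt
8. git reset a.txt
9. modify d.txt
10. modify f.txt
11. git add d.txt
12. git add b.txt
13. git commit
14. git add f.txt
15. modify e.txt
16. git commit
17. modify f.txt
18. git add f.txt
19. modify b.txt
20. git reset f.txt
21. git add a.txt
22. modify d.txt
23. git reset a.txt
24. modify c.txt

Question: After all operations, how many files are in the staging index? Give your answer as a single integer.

Answer: 0

Derivation:
After op 1 (modify b.txt): modified={b.txt} staged={none}
After op 2 (git add b.txt): modified={none} staged={b.txt}
After op 3 (git reset b.txt): modified={b.txt} staged={none}
After op 4 (git add b.txt): modified={none} staged={b.txt}
After op 5 (git reset b.txt): modified={b.txt} staged={none}
After op 6 (modify a.txt): modified={a.txt, b.txt} staged={none}
After op 7 (git add a.txt): modified={b.txt} staged={a.txt}
After op 8 (git reset a.txt): modified={a.txt, b.txt} staged={none}
After op 9 (modify d.txt): modified={a.txt, b.txt, d.txt} staged={none}
After op 10 (modify f.txt): modified={a.txt, b.txt, d.txt, f.txt} staged={none}
After op 11 (git add d.txt): modified={a.txt, b.txt, f.txt} staged={d.txt}
After op 12 (git add b.txt): modified={a.txt, f.txt} staged={b.txt, d.txt}
After op 13 (git commit): modified={a.txt, f.txt} staged={none}
After op 14 (git add f.txt): modified={a.txt} staged={f.txt}
After op 15 (modify e.txt): modified={a.txt, e.txt} staged={f.txt}
After op 16 (git commit): modified={a.txt, e.txt} staged={none}
After op 17 (modify f.txt): modified={a.txt, e.txt, f.txt} staged={none}
After op 18 (git add f.txt): modified={a.txt, e.txt} staged={f.txt}
After op 19 (modify b.txt): modified={a.txt, b.txt, e.txt} staged={f.txt}
After op 20 (git reset f.txt): modified={a.txt, b.txt, e.txt, f.txt} staged={none}
After op 21 (git add a.txt): modified={b.txt, e.txt, f.txt} staged={a.txt}
After op 22 (modify d.txt): modified={b.txt, d.txt, e.txt, f.txt} staged={a.txt}
After op 23 (git reset a.txt): modified={a.txt, b.txt, d.txt, e.txt, f.txt} staged={none}
After op 24 (modify c.txt): modified={a.txt, b.txt, c.txt, d.txt, e.txt, f.txt} staged={none}
Final staged set: {none} -> count=0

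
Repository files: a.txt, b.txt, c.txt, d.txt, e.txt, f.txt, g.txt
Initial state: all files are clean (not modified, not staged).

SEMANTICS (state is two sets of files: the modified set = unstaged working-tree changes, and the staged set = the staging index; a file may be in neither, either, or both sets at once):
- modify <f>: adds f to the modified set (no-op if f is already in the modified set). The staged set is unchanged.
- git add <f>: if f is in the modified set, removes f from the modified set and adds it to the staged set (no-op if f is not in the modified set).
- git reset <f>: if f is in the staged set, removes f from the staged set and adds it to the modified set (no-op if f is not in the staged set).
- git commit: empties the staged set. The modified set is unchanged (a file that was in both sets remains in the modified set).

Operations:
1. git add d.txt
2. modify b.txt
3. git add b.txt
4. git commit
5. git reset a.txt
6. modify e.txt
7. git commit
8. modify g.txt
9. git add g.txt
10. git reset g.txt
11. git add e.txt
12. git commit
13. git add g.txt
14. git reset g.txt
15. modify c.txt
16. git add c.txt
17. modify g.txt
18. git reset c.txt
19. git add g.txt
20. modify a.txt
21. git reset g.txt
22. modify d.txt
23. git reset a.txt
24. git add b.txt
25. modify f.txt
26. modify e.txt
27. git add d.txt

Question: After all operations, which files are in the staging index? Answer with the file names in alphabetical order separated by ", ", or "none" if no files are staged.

Answer: d.txt

Derivation:
After op 1 (git add d.txt): modified={none} staged={none}
After op 2 (modify b.txt): modified={b.txt} staged={none}
After op 3 (git add b.txt): modified={none} staged={b.txt}
After op 4 (git commit): modified={none} staged={none}
After op 5 (git reset a.txt): modified={none} staged={none}
After op 6 (modify e.txt): modified={e.txt} staged={none}
After op 7 (git commit): modified={e.txt} staged={none}
After op 8 (modify g.txt): modified={e.txt, g.txt} staged={none}
After op 9 (git add g.txt): modified={e.txt} staged={g.txt}
After op 10 (git reset g.txt): modified={e.txt, g.txt} staged={none}
After op 11 (git add e.txt): modified={g.txt} staged={e.txt}
After op 12 (git commit): modified={g.txt} staged={none}
After op 13 (git add g.txt): modified={none} staged={g.txt}
After op 14 (git reset g.txt): modified={g.txt} staged={none}
After op 15 (modify c.txt): modified={c.txt, g.txt} staged={none}
After op 16 (git add c.txt): modified={g.txt} staged={c.txt}
After op 17 (modify g.txt): modified={g.txt} staged={c.txt}
After op 18 (git reset c.txt): modified={c.txt, g.txt} staged={none}
After op 19 (git add g.txt): modified={c.txt} staged={g.txt}
After op 20 (modify a.txt): modified={a.txt, c.txt} staged={g.txt}
After op 21 (git reset g.txt): modified={a.txt, c.txt, g.txt} staged={none}
After op 22 (modify d.txt): modified={a.txt, c.txt, d.txt, g.txt} staged={none}
After op 23 (git reset a.txt): modified={a.txt, c.txt, d.txt, g.txt} staged={none}
After op 24 (git add b.txt): modified={a.txt, c.txt, d.txt, g.txt} staged={none}
After op 25 (modify f.txt): modified={a.txt, c.txt, d.txt, f.txt, g.txt} staged={none}
After op 26 (modify e.txt): modified={a.txt, c.txt, d.txt, e.txt, f.txt, g.txt} staged={none}
After op 27 (git add d.txt): modified={a.txt, c.txt, e.txt, f.txt, g.txt} staged={d.txt}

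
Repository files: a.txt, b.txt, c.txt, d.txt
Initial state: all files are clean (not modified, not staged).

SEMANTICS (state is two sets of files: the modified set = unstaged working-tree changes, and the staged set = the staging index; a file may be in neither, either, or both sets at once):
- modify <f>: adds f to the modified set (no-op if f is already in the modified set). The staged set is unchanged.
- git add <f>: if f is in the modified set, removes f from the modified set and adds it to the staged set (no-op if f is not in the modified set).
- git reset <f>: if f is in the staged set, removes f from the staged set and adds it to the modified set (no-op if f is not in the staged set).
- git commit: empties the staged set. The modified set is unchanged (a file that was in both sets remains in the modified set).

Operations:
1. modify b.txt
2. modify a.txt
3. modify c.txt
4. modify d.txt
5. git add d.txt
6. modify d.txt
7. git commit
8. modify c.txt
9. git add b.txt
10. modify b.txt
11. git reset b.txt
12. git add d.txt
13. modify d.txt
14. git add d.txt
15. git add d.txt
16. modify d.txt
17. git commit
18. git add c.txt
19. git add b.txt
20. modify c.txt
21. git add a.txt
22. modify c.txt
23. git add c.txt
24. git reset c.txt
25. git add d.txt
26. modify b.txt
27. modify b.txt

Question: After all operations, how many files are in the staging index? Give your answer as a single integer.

After op 1 (modify b.txt): modified={b.txt} staged={none}
After op 2 (modify a.txt): modified={a.txt, b.txt} staged={none}
After op 3 (modify c.txt): modified={a.txt, b.txt, c.txt} staged={none}
After op 4 (modify d.txt): modified={a.txt, b.txt, c.txt, d.txt} staged={none}
After op 5 (git add d.txt): modified={a.txt, b.txt, c.txt} staged={d.txt}
After op 6 (modify d.txt): modified={a.txt, b.txt, c.txt, d.txt} staged={d.txt}
After op 7 (git commit): modified={a.txt, b.txt, c.txt, d.txt} staged={none}
After op 8 (modify c.txt): modified={a.txt, b.txt, c.txt, d.txt} staged={none}
After op 9 (git add b.txt): modified={a.txt, c.txt, d.txt} staged={b.txt}
After op 10 (modify b.txt): modified={a.txt, b.txt, c.txt, d.txt} staged={b.txt}
After op 11 (git reset b.txt): modified={a.txt, b.txt, c.txt, d.txt} staged={none}
After op 12 (git add d.txt): modified={a.txt, b.txt, c.txt} staged={d.txt}
After op 13 (modify d.txt): modified={a.txt, b.txt, c.txt, d.txt} staged={d.txt}
After op 14 (git add d.txt): modified={a.txt, b.txt, c.txt} staged={d.txt}
After op 15 (git add d.txt): modified={a.txt, b.txt, c.txt} staged={d.txt}
After op 16 (modify d.txt): modified={a.txt, b.txt, c.txt, d.txt} staged={d.txt}
After op 17 (git commit): modified={a.txt, b.txt, c.txt, d.txt} staged={none}
After op 18 (git add c.txt): modified={a.txt, b.txt, d.txt} staged={c.txt}
After op 19 (git add b.txt): modified={a.txt, d.txt} staged={b.txt, c.txt}
After op 20 (modify c.txt): modified={a.txt, c.txt, d.txt} staged={b.txt, c.txt}
After op 21 (git add a.txt): modified={c.txt, d.txt} staged={a.txt, b.txt, c.txt}
After op 22 (modify c.txt): modified={c.txt, d.txt} staged={a.txt, b.txt, c.txt}
After op 23 (git add c.txt): modified={d.txt} staged={a.txt, b.txt, c.txt}
After op 24 (git reset c.txt): modified={c.txt, d.txt} staged={a.txt, b.txt}
After op 25 (git add d.txt): modified={c.txt} staged={a.txt, b.txt, d.txt}
After op 26 (modify b.txt): modified={b.txt, c.txt} staged={a.txt, b.txt, d.txt}
After op 27 (modify b.txt): modified={b.txt, c.txt} staged={a.txt, b.txt, d.txt}
Final staged set: {a.txt, b.txt, d.txt} -> count=3

Answer: 3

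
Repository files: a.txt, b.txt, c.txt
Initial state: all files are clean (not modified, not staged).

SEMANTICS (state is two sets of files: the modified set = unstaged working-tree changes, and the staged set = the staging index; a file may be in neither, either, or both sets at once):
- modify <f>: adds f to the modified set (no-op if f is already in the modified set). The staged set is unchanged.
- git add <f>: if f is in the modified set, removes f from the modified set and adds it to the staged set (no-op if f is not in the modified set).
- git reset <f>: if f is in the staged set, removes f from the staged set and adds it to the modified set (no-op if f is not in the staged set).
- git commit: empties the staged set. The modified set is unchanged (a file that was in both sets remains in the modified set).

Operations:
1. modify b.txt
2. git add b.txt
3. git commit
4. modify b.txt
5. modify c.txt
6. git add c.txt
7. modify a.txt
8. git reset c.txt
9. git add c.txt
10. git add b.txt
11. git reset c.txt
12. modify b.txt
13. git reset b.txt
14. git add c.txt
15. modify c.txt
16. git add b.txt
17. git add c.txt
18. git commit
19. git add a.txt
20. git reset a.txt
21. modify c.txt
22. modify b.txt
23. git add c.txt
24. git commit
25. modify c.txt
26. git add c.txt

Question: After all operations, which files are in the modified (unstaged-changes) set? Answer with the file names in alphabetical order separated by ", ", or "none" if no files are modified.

Answer: a.txt, b.txt

Derivation:
After op 1 (modify b.txt): modified={b.txt} staged={none}
After op 2 (git add b.txt): modified={none} staged={b.txt}
After op 3 (git commit): modified={none} staged={none}
After op 4 (modify b.txt): modified={b.txt} staged={none}
After op 5 (modify c.txt): modified={b.txt, c.txt} staged={none}
After op 6 (git add c.txt): modified={b.txt} staged={c.txt}
After op 7 (modify a.txt): modified={a.txt, b.txt} staged={c.txt}
After op 8 (git reset c.txt): modified={a.txt, b.txt, c.txt} staged={none}
After op 9 (git add c.txt): modified={a.txt, b.txt} staged={c.txt}
After op 10 (git add b.txt): modified={a.txt} staged={b.txt, c.txt}
After op 11 (git reset c.txt): modified={a.txt, c.txt} staged={b.txt}
After op 12 (modify b.txt): modified={a.txt, b.txt, c.txt} staged={b.txt}
After op 13 (git reset b.txt): modified={a.txt, b.txt, c.txt} staged={none}
After op 14 (git add c.txt): modified={a.txt, b.txt} staged={c.txt}
After op 15 (modify c.txt): modified={a.txt, b.txt, c.txt} staged={c.txt}
After op 16 (git add b.txt): modified={a.txt, c.txt} staged={b.txt, c.txt}
After op 17 (git add c.txt): modified={a.txt} staged={b.txt, c.txt}
After op 18 (git commit): modified={a.txt} staged={none}
After op 19 (git add a.txt): modified={none} staged={a.txt}
After op 20 (git reset a.txt): modified={a.txt} staged={none}
After op 21 (modify c.txt): modified={a.txt, c.txt} staged={none}
After op 22 (modify b.txt): modified={a.txt, b.txt, c.txt} staged={none}
After op 23 (git add c.txt): modified={a.txt, b.txt} staged={c.txt}
After op 24 (git commit): modified={a.txt, b.txt} staged={none}
After op 25 (modify c.txt): modified={a.txt, b.txt, c.txt} staged={none}
After op 26 (git add c.txt): modified={a.txt, b.txt} staged={c.txt}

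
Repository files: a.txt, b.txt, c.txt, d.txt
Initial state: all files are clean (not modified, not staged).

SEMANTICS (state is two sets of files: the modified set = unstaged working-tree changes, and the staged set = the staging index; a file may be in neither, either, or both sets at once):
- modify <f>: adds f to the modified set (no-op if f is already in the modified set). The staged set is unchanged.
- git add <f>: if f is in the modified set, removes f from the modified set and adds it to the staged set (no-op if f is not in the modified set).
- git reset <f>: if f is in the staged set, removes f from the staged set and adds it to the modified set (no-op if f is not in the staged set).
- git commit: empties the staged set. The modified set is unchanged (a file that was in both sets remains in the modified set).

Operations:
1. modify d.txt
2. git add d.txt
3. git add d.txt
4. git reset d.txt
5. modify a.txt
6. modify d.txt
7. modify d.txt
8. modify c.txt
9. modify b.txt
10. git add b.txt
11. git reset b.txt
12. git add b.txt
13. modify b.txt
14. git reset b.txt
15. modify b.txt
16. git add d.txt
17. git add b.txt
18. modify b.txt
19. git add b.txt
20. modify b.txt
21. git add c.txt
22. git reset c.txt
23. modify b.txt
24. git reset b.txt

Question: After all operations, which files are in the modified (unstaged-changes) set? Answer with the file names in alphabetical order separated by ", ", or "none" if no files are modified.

After op 1 (modify d.txt): modified={d.txt} staged={none}
After op 2 (git add d.txt): modified={none} staged={d.txt}
After op 3 (git add d.txt): modified={none} staged={d.txt}
After op 4 (git reset d.txt): modified={d.txt} staged={none}
After op 5 (modify a.txt): modified={a.txt, d.txt} staged={none}
After op 6 (modify d.txt): modified={a.txt, d.txt} staged={none}
After op 7 (modify d.txt): modified={a.txt, d.txt} staged={none}
After op 8 (modify c.txt): modified={a.txt, c.txt, d.txt} staged={none}
After op 9 (modify b.txt): modified={a.txt, b.txt, c.txt, d.txt} staged={none}
After op 10 (git add b.txt): modified={a.txt, c.txt, d.txt} staged={b.txt}
After op 11 (git reset b.txt): modified={a.txt, b.txt, c.txt, d.txt} staged={none}
After op 12 (git add b.txt): modified={a.txt, c.txt, d.txt} staged={b.txt}
After op 13 (modify b.txt): modified={a.txt, b.txt, c.txt, d.txt} staged={b.txt}
After op 14 (git reset b.txt): modified={a.txt, b.txt, c.txt, d.txt} staged={none}
After op 15 (modify b.txt): modified={a.txt, b.txt, c.txt, d.txt} staged={none}
After op 16 (git add d.txt): modified={a.txt, b.txt, c.txt} staged={d.txt}
After op 17 (git add b.txt): modified={a.txt, c.txt} staged={b.txt, d.txt}
After op 18 (modify b.txt): modified={a.txt, b.txt, c.txt} staged={b.txt, d.txt}
After op 19 (git add b.txt): modified={a.txt, c.txt} staged={b.txt, d.txt}
After op 20 (modify b.txt): modified={a.txt, b.txt, c.txt} staged={b.txt, d.txt}
After op 21 (git add c.txt): modified={a.txt, b.txt} staged={b.txt, c.txt, d.txt}
After op 22 (git reset c.txt): modified={a.txt, b.txt, c.txt} staged={b.txt, d.txt}
After op 23 (modify b.txt): modified={a.txt, b.txt, c.txt} staged={b.txt, d.txt}
After op 24 (git reset b.txt): modified={a.txt, b.txt, c.txt} staged={d.txt}

Answer: a.txt, b.txt, c.txt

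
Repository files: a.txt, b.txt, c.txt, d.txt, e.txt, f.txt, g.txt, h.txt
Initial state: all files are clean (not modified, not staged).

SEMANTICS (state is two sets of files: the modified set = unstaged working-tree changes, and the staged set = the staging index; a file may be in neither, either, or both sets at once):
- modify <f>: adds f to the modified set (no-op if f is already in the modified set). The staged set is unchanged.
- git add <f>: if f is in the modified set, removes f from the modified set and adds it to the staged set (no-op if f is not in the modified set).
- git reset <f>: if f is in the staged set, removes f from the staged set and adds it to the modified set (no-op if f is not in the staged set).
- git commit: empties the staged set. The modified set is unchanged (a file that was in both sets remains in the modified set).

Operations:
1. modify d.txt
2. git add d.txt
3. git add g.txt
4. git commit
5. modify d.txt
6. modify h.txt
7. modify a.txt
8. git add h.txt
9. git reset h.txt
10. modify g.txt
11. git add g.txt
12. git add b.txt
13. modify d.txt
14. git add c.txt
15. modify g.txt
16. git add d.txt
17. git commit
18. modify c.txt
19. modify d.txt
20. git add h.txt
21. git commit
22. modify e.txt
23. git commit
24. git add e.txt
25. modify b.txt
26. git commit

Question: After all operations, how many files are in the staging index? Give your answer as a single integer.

After op 1 (modify d.txt): modified={d.txt} staged={none}
After op 2 (git add d.txt): modified={none} staged={d.txt}
After op 3 (git add g.txt): modified={none} staged={d.txt}
After op 4 (git commit): modified={none} staged={none}
After op 5 (modify d.txt): modified={d.txt} staged={none}
After op 6 (modify h.txt): modified={d.txt, h.txt} staged={none}
After op 7 (modify a.txt): modified={a.txt, d.txt, h.txt} staged={none}
After op 8 (git add h.txt): modified={a.txt, d.txt} staged={h.txt}
After op 9 (git reset h.txt): modified={a.txt, d.txt, h.txt} staged={none}
After op 10 (modify g.txt): modified={a.txt, d.txt, g.txt, h.txt} staged={none}
After op 11 (git add g.txt): modified={a.txt, d.txt, h.txt} staged={g.txt}
After op 12 (git add b.txt): modified={a.txt, d.txt, h.txt} staged={g.txt}
After op 13 (modify d.txt): modified={a.txt, d.txt, h.txt} staged={g.txt}
After op 14 (git add c.txt): modified={a.txt, d.txt, h.txt} staged={g.txt}
After op 15 (modify g.txt): modified={a.txt, d.txt, g.txt, h.txt} staged={g.txt}
After op 16 (git add d.txt): modified={a.txt, g.txt, h.txt} staged={d.txt, g.txt}
After op 17 (git commit): modified={a.txt, g.txt, h.txt} staged={none}
After op 18 (modify c.txt): modified={a.txt, c.txt, g.txt, h.txt} staged={none}
After op 19 (modify d.txt): modified={a.txt, c.txt, d.txt, g.txt, h.txt} staged={none}
After op 20 (git add h.txt): modified={a.txt, c.txt, d.txt, g.txt} staged={h.txt}
After op 21 (git commit): modified={a.txt, c.txt, d.txt, g.txt} staged={none}
After op 22 (modify e.txt): modified={a.txt, c.txt, d.txt, e.txt, g.txt} staged={none}
After op 23 (git commit): modified={a.txt, c.txt, d.txt, e.txt, g.txt} staged={none}
After op 24 (git add e.txt): modified={a.txt, c.txt, d.txt, g.txt} staged={e.txt}
After op 25 (modify b.txt): modified={a.txt, b.txt, c.txt, d.txt, g.txt} staged={e.txt}
After op 26 (git commit): modified={a.txt, b.txt, c.txt, d.txt, g.txt} staged={none}
Final staged set: {none} -> count=0

Answer: 0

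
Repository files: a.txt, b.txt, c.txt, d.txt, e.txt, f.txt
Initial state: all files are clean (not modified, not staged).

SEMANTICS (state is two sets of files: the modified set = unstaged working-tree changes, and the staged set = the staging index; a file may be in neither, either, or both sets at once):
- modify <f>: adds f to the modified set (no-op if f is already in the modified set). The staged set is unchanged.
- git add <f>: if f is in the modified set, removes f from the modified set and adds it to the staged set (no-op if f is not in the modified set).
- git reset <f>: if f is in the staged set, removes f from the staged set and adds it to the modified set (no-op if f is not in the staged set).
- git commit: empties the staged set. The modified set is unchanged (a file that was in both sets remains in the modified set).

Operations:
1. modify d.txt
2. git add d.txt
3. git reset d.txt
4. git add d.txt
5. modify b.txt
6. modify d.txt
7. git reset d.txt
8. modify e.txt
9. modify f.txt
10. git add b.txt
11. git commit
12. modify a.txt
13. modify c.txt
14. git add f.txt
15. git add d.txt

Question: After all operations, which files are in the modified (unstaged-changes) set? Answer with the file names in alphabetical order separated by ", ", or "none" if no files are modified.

Answer: a.txt, c.txt, e.txt

Derivation:
After op 1 (modify d.txt): modified={d.txt} staged={none}
After op 2 (git add d.txt): modified={none} staged={d.txt}
After op 3 (git reset d.txt): modified={d.txt} staged={none}
After op 4 (git add d.txt): modified={none} staged={d.txt}
After op 5 (modify b.txt): modified={b.txt} staged={d.txt}
After op 6 (modify d.txt): modified={b.txt, d.txt} staged={d.txt}
After op 7 (git reset d.txt): modified={b.txt, d.txt} staged={none}
After op 8 (modify e.txt): modified={b.txt, d.txt, e.txt} staged={none}
After op 9 (modify f.txt): modified={b.txt, d.txt, e.txt, f.txt} staged={none}
After op 10 (git add b.txt): modified={d.txt, e.txt, f.txt} staged={b.txt}
After op 11 (git commit): modified={d.txt, e.txt, f.txt} staged={none}
After op 12 (modify a.txt): modified={a.txt, d.txt, e.txt, f.txt} staged={none}
After op 13 (modify c.txt): modified={a.txt, c.txt, d.txt, e.txt, f.txt} staged={none}
After op 14 (git add f.txt): modified={a.txt, c.txt, d.txt, e.txt} staged={f.txt}
After op 15 (git add d.txt): modified={a.txt, c.txt, e.txt} staged={d.txt, f.txt}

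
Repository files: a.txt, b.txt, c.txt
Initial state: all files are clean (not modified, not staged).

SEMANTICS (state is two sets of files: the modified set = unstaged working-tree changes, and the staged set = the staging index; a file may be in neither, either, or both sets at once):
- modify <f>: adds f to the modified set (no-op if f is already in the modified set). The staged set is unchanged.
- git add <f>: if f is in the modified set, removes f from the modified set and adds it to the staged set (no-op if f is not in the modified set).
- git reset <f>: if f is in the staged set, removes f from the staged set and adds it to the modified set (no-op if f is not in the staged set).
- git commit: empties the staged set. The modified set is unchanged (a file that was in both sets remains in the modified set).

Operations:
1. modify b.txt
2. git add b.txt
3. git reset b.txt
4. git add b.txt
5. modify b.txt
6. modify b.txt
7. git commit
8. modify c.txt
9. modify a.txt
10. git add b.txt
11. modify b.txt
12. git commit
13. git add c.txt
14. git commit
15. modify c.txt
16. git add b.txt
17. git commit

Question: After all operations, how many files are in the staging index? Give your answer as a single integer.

After op 1 (modify b.txt): modified={b.txt} staged={none}
After op 2 (git add b.txt): modified={none} staged={b.txt}
After op 3 (git reset b.txt): modified={b.txt} staged={none}
After op 4 (git add b.txt): modified={none} staged={b.txt}
After op 5 (modify b.txt): modified={b.txt} staged={b.txt}
After op 6 (modify b.txt): modified={b.txt} staged={b.txt}
After op 7 (git commit): modified={b.txt} staged={none}
After op 8 (modify c.txt): modified={b.txt, c.txt} staged={none}
After op 9 (modify a.txt): modified={a.txt, b.txt, c.txt} staged={none}
After op 10 (git add b.txt): modified={a.txt, c.txt} staged={b.txt}
After op 11 (modify b.txt): modified={a.txt, b.txt, c.txt} staged={b.txt}
After op 12 (git commit): modified={a.txt, b.txt, c.txt} staged={none}
After op 13 (git add c.txt): modified={a.txt, b.txt} staged={c.txt}
After op 14 (git commit): modified={a.txt, b.txt} staged={none}
After op 15 (modify c.txt): modified={a.txt, b.txt, c.txt} staged={none}
After op 16 (git add b.txt): modified={a.txt, c.txt} staged={b.txt}
After op 17 (git commit): modified={a.txt, c.txt} staged={none}
Final staged set: {none} -> count=0

Answer: 0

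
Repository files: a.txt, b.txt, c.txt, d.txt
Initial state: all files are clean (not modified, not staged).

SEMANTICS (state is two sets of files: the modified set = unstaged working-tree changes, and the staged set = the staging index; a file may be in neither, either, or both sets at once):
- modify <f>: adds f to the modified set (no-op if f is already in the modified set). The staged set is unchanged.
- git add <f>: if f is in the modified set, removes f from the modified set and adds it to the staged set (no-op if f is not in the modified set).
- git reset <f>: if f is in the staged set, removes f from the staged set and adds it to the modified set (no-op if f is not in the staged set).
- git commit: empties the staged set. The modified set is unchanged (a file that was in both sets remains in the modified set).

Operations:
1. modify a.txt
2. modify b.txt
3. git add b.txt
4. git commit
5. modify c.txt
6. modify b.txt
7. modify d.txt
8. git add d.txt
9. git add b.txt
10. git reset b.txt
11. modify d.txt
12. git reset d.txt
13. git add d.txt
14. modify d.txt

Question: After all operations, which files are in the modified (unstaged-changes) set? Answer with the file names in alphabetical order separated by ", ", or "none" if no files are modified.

After op 1 (modify a.txt): modified={a.txt} staged={none}
After op 2 (modify b.txt): modified={a.txt, b.txt} staged={none}
After op 3 (git add b.txt): modified={a.txt} staged={b.txt}
After op 4 (git commit): modified={a.txt} staged={none}
After op 5 (modify c.txt): modified={a.txt, c.txt} staged={none}
After op 6 (modify b.txt): modified={a.txt, b.txt, c.txt} staged={none}
After op 7 (modify d.txt): modified={a.txt, b.txt, c.txt, d.txt} staged={none}
After op 8 (git add d.txt): modified={a.txt, b.txt, c.txt} staged={d.txt}
After op 9 (git add b.txt): modified={a.txt, c.txt} staged={b.txt, d.txt}
After op 10 (git reset b.txt): modified={a.txt, b.txt, c.txt} staged={d.txt}
After op 11 (modify d.txt): modified={a.txt, b.txt, c.txt, d.txt} staged={d.txt}
After op 12 (git reset d.txt): modified={a.txt, b.txt, c.txt, d.txt} staged={none}
After op 13 (git add d.txt): modified={a.txt, b.txt, c.txt} staged={d.txt}
After op 14 (modify d.txt): modified={a.txt, b.txt, c.txt, d.txt} staged={d.txt}

Answer: a.txt, b.txt, c.txt, d.txt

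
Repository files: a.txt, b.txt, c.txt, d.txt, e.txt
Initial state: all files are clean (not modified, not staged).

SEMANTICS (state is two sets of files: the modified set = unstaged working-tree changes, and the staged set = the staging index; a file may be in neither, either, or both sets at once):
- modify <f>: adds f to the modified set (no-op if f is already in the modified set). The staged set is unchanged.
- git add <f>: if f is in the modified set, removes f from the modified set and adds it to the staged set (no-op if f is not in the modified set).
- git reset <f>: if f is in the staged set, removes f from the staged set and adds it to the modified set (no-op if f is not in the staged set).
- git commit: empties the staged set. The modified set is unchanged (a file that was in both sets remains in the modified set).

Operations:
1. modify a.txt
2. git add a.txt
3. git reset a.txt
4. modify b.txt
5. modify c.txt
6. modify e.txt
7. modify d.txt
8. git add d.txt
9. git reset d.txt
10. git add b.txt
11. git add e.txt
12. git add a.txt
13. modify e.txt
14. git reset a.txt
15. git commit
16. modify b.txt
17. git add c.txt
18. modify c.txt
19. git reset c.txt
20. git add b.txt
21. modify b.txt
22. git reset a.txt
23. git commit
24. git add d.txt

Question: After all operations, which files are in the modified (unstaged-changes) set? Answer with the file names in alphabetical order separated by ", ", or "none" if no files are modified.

After op 1 (modify a.txt): modified={a.txt} staged={none}
After op 2 (git add a.txt): modified={none} staged={a.txt}
After op 3 (git reset a.txt): modified={a.txt} staged={none}
After op 4 (modify b.txt): modified={a.txt, b.txt} staged={none}
After op 5 (modify c.txt): modified={a.txt, b.txt, c.txt} staged={none}
After op 6 (modify e.txt): modified={a.txt, b.txt, c.txt, e.txt} staged={none}
After op 7 (modify d.txt): modified={a.txt, b.txt, c.txt, d.txt, e.txt} staged={none}
After op 8 (git add d.txt): modified={a.txt, b.txt, c.txt, e.txt} staged={d.txt}
After op 9 (git reset d.txt): modified={a.txt, b.txt, c.txt, d.txt, e.txt} staged={none}
After op 10 (git add b.txt): modified={a.txt, c.txt, d.txt, e.txt} staged={b.txt}
After op 11 (git add e.txt): modified={a.txt, c.txt, d.txt} staged={b.txt, e.txt}
After op 12 (git add a.txt): modified={c.txt, d.txt} staged={a.txt, b.txt, e.txt}
After op 13 (modify e.txt): modified={c.txt, d.txt, e.txt} staged={a.txt, b.txt, e.txt}
After op 14 (git reset a.txt): modified={a.txt, c.txt, d.txt, e.txt} staged={b.txt, e.txt}
After op 15 (git commit): modified={a.txt, c.txt, d.txt, e.txt} staged={none}
After op 16 (modify b.txt): modified={a.txt, b.txt, c.txt, d.txt, e.txt} staged={none}
After op 17 (git add c.txt): modified={a.txt, b.txt, d.txt, e.txt} staged={c.txt}
After op 18 (modify c.txt): modified={a.txt, b.txt, c.txt, d.txt, e.txt} staged={c.txt}
After op 19 (git reset c.txt): modified={a.txt, b.txt, c.txt, d.txt, e.txt} staged={none}
After op 20 (git add b.txt): modified={a.txt, c.txt, d.txt, e.txt} staged={b.txt}
After op 21 (modify b.txt): modified={a.txt, b.txt, c.txt, d.txt, e.txt} staged={b.txt}
After op 22 (git reset a.txt): modified={a.txt, b.txt, c.txt, d.txt, e.txt} staged={b.txt}
After op 23 (git commit): modified={a.txt, b.txt, c.txt, d.txt, e.txt} staged={none}
After op 24 (git add d.txt): modified={a.txt, b.txt, c.txt, e.txt} staged={d.txt}

Answer: a.txt, b.txt, c.txt, e.txt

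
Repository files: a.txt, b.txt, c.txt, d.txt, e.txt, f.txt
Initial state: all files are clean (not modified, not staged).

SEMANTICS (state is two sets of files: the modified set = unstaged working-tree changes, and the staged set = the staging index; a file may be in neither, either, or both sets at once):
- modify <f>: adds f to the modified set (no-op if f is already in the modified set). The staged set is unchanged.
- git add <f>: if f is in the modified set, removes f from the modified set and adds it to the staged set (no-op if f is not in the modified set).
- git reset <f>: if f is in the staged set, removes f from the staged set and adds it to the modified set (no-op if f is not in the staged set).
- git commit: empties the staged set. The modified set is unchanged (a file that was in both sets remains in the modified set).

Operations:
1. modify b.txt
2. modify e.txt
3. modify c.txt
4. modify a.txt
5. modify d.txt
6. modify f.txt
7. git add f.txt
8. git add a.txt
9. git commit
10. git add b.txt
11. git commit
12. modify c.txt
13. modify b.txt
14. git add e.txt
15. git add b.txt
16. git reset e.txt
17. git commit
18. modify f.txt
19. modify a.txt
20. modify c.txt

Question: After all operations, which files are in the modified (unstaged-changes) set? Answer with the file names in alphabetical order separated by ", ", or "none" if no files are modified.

Answer: a.txt, c.txt, d.txt, e.txt, f.txt

Derivation:
After op 1 (modify b.txt): modified={b.txt} staged={none}
After op 2 (modify e.txt): modified={b.txt, e.txt} staged={none}
After op 3 (modify c.txt): modified={b.txt, c.txt, e.txt} staged={none}
After op 4 (modify a.txt): modified={a.txt, b.txt, c.txt, e.txt} staged={none}
After op 5 (modify d.txt): modified={a.txt, b.txt, c.txt, d.txt, e.txt} staged={none}
After op 6 (modify f.txt): modified={a.txt, b.txt, c.txt, d.txt, e.txt, f.txt} staged={none}
After op 7 (git add f.txt): modified={a.txt, b.txt, c.txt, d.txt, e.txt} staged={f.txt}
After op 8 (git add a.txt): modified={b.txt, c.txt, d.txt, e.txt} staged={a.txt, f.txt}
After op 9 (git commit): modified={b.txt, c.txt, d.txt, e.txt} staged={none}
After op 10 (git add b.txt): modified={c.txt, d.txt, e.txt} staged={b.txt}
After op 11 (git commit): modified={c.txt, d.txt, e.txt} staged={none}
After op 12 (modify c.txt): modified={c.txt, d.txt, e.txt} staged={none}
After op 13 (modify b.txt): modified={b.txt, c.txt, d.txt, e.txt} staged={none}
After op 14 (git add e.txt): modified={b.txt, c.txt, d.txt} staged={e.txt}
After op 15 (git add b.txt): modified={c.txt, d.txt} staged={b.txt, e.txt}
After op 16 (git reset e.txt): modified={c.txt, d.txt, e.txt} staged={b.txt}
After op 17 (git commit): modified={c.txt, d.txt, e.txt} staged={none}
After op 18 (modify f.txt): modified={c.txt, d.txt, e.txt, f.txt} staged={none}
After op 19 (modify a.txt): modified={a.txt, c.txt, d.txt, e.txt, f.txt} staged={none}
After op 20 (modify c.txt): modified={a.txt, c.txt, d.txt, e.txt, f.txt} staged={none}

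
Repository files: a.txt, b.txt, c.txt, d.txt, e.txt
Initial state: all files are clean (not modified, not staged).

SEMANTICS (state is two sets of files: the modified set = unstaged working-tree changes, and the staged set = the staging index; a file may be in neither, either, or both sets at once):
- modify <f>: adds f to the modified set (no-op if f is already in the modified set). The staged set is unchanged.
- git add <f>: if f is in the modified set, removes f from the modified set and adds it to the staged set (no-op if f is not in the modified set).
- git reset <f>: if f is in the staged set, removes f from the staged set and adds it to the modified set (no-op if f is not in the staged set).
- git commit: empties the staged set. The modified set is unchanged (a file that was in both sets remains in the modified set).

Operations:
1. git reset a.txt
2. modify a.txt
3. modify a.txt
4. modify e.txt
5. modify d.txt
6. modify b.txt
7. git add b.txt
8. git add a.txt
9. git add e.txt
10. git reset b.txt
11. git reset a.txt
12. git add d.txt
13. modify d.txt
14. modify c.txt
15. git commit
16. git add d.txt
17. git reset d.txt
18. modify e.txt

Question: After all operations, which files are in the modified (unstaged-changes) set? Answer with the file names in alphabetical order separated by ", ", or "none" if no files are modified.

Answer: a.txt, b.txt, c.txt, d.txt, e.txt

Derivation:
After op 1 (git reset a.txt): modified={none} staged={none}
After op 2 (modify a.txt): modified={a.txt} staged={none}
After op 3 (modify a.txt): modified={a.txt} staged={none}
After op 4 (modify e.txt): modified={a.txt, e.txt} staged={none}
After op 5 (modify d.txt): modified={a.txt, d.txt, e.txt} staged={none}
After op 6 (modify b.txt): modified={a.txt, b.txt, d.txt, e.txt} staged={none}
After op 7 (git add b.txt): modified={a.txt, d.txt, e.txt} staged={b.txt}
After op 8 (git add a.txt): modified={d.txt, e.txt} staged={a.txt, b.txt}
After op 9 (git add e.txt): modified={d.txt} staged={a.txt, b.txt, e.txt}
After op 10 (git reset b.txt): modified={b.txt, d.txt} staged={a.txt, e.txt}
After op 11 (git reset a.txt): modified={a.txt, b.txt, d.txt} staged={e.txt}
After op 12 (git add d.txt): modified={a.txt, b.txt} staged={d.txt, e.txt}
After op 13 (modify d.txt): modified={a.txt, b.txt, d.txt} staged={d.txt, e.txt}
After op 14 (modify c.txt): modified={a.txt, b.txt, c.txt, d.txt} staged={d.txt, e.txt}
After op 15 (git commit): modified={a.txt, b.txt, c.txt, d.txt} staged={none}
After op 16 (git add d.txt): modified={a.txt, b.txt, c.txt} staged={d.txt}
After op 17 (git reset d.txt): modified={a.txt, b.txt, c.txt, d.txt} staged={none}
After op 18 (modify e.txt): modified={a.txt, b.txt, c.txt, d.txt, e.txt} staged={none}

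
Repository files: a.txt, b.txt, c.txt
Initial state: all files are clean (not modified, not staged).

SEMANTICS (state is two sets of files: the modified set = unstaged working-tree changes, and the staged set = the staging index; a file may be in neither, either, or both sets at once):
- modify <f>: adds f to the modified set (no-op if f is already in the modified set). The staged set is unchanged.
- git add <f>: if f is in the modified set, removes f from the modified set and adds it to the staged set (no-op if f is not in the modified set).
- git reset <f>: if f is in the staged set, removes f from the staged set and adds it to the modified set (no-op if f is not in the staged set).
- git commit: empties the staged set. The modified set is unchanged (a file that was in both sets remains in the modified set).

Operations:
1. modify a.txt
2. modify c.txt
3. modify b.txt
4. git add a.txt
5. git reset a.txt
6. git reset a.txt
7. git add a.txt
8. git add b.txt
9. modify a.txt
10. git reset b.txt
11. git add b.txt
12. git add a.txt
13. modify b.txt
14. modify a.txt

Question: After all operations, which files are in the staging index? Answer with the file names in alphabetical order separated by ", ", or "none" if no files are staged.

After op 1 (modify a.txt): modified={a.txt} staged={none}
After op 2 (modify c.txt): modified={a.txt, c.txt} staged={none}
After op 3 (modify b.txt): modified={a.txt, b.txt, c.txt} staged={none}
After op 4 (git add a.txt): modified={b.txt, c.txt} staged={a.txt}
After op 5 (git reset a.txt): modified={a.txt, b.txt, c.txt} staged={none}
After op 6 (git reset a.txt): modified={a.txt, b.txt, c.txt} staged={none}
After op 7 (git add a.txt): modified={b.txt, c.txt} staged={a.txt}
After op 8 (git add b.txt): modified={c.txt} staged={a.txt, b.txt}
After op 9 (modify a.txt): modified={a.txt, c.txt} staged={a.txt, b.txt}
After op 10 (git reset b.txt): modified={a.txt, b.txt, c.txt} staged={a.txt}
After op 11 (git add b.txt): modified={a.txt, c.txt} staged={a.txt, b.txt}
After op 12 (git add a.txt): modified={c.txt} staged={a.txt, b.txt}
After op 13 (modify b.txt): modified={b.txt, c.txt} staged={a.txt, b.txt}
After op 14 (modify a.txt): modified={a.txt, b.txt, c.txt} staged={a.txt, b.txt}

Answer: a.txt, b.txt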